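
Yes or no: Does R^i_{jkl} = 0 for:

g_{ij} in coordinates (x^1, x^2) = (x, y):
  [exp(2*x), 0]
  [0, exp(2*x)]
Non-zero Christoffel symbols:
Γ^x_{x x} = 1
Γ^x_{y y} = -1
Γ^y_{x y} = 1
Ricci tensor: R_{xx} = 0, R_{xy} = 0, R_{yy} = 0
All R_{ij} vanish; in 2 dimensions the Riemann tensor is fully determined by the Ricci tensor, so R^i_{jkl} = 0: the metric is flat (curvilinear coordinates on flat space).
Yes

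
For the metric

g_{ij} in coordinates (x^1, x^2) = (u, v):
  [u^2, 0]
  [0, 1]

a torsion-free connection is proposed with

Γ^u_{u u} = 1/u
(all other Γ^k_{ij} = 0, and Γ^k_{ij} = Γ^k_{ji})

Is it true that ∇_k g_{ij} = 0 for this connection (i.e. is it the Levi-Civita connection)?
Using ∇_k g_{ij} = ∂_k g_{ij} - Γ^m_{ki} g_{mj} - Γ^m_{kj} g_{im}:
e.g. ∇_u g_{uu} = (2*u) - (u) - (u) = 0
Every component ∇_k g_{ij} vanishes: the connection is metric compatible.
Yes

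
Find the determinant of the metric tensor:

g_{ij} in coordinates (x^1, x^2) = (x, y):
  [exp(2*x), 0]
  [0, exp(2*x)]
For a 2×2 metric: det(g) = g_{11}·g_{22} - g_{12}·g_{21}
= (exp(2*x))·(exp(2*x)) - (0)·(0)
= exp(4*x) - 0
det(g) = exp(4*x)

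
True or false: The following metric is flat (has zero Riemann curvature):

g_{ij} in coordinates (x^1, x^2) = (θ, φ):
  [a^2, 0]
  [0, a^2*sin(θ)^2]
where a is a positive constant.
Non-zero Christoffel symbols:
Γ^θ_{φ φ} = -sin(2*θ)/2
Γ^φ_{θ φ} = 1/tan(θ)
Ricci tensor: R_{θθ} = 1, R_{θφ} = 0, R_{φφ} = sin(θ)^2
The Ricci tensor is non-zero, so the Riemann tensor is non-zero: not flat.
False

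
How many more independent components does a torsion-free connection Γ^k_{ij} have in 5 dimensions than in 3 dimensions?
Independent components in n dimensions: n × n(n+1)/2 = n^2(n+1)/2.
5D: 5 × 15 = 75
3D: 3 × 6 = 18
Difference = 75 - 18 = 57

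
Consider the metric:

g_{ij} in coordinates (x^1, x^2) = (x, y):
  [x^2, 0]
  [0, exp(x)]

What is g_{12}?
With x^1 = x, x^2 = y, g_{12} = g_{xy} is the row-1, column-2 entry of the matrix.
g_{12} = 0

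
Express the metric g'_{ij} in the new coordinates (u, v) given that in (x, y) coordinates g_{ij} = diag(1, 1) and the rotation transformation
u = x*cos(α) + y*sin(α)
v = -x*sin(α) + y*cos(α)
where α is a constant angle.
Invert the transformation: x = u*cos(α) - v*sin(α), y = u*sin(α) + v*cos(α)
g'_{ij} = (∂x^k/∂x'^i)(∂x^l/∂x'^j) g_{kl}; with g_{kl} = δ_{kl} this is Σ_k (∂x^k/∂x'^i)(∂x^k/∂x'^j).
Jacobian: ∂x/∂u = cos(α), ∂x/∂v = -sin(α), ∂y/∂u = sin(α), ∂y/∂v = cos(α)
g'_{uu} = (cos(α))(cos(α)) + (sin(α))(sin(α)) = 1
g'_{uv} = (cos(α))(-sin(α)) + (sin(α))(cos(α)) = 0
g'_{vv} = (-sin(α))(-sin(α)) + (cos(α))(cos(α)) = 1
g'_{ij} = diag(1, 1)
The Euclidean metric is invariant under rotations.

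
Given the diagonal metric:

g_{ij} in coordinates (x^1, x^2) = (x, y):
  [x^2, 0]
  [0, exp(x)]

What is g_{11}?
With x^1 = x, x^2 = y, g_{11} = g_{xx} is the row-1, column-1 entry of the matrix.
g_{11} = x^2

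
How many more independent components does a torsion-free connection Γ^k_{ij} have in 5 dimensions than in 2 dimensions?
Independent components in n dimensions: n × n(n+1)/2 = n^2(n+1)/2.
5D: 5 × 15 = 75
2D: 2 × 3 = 6
Difference = 75 - 6 = 69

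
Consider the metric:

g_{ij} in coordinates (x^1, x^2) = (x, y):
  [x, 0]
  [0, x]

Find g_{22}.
With x^1 = x, x^2 = y, g_{22} = g_{yy} is the row-2, column-2 entry of the matrix.
g_{22} = x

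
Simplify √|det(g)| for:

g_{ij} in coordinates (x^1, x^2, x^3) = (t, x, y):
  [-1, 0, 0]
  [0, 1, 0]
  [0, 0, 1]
det(g) = -1
√|det(g)| = 1
Volume element: dV = 1 dt dx dy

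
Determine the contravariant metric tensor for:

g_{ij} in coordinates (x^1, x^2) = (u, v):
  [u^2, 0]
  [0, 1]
The metric is diagonal, so g^{ij} is diagonal with entries 1/g_{ii}: diag(1/(u^2), 1).
g^{ij}:
  [1/u^2, 0]
  [0, 1]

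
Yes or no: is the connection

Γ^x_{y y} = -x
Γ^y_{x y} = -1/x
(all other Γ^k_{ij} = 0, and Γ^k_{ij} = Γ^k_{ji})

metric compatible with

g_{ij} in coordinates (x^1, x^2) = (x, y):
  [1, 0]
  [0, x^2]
Using ∇_k g_{ij} = ∂_k g_{ij} - Γ^m_{ki} g_{mj} - Γ^m_{kj} g_{im}:
∇_y g_{xy} = (0) - (-x) - (-x) = 2*x ≠ 0
So the connection is not metric compatible (it is not the Levi-Civita connection).
No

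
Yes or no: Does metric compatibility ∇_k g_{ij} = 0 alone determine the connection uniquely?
One also needs vanishing torsion; metric compatibility plus torsion-freeness singles out the Levi-Civita connection.
No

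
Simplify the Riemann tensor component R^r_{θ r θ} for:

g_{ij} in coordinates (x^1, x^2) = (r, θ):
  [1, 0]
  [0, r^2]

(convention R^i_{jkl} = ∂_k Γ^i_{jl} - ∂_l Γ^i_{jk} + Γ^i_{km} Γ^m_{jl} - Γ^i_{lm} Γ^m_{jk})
Non-zero Christoffel symbols (Γ^k_{ij} = Γ^k_{ji}):
Γ^r_{θ θ} = -r
Γ^θ_{r θ} = 1/r
R^r_{θ r θ} = ∂_r Γ^r_{θ θ} - ∂_θ Γ^r_{θ r} + Γ^r_{r m} Γ^m_{θ θ} - Γ^r_{θ m} Γ^m_{θ r}
  = (-1) - (0) + (0) - (-1) = 0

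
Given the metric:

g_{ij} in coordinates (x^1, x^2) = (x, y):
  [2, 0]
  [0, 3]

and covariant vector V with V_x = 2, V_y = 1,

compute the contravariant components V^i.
Inverse metric (diagonal): g^{xx} = 1/2, g^{yy} = 1/3
V^i = g^{ij} V_j:
V^x = (1/2)(2) + (0)(1) = 1
V^y = (0)(2) + (1/3)(1) = 1/3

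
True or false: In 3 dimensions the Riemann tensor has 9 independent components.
n^2(n^2-1)/12 = 9·8/12 = 6 independent components for n = 3.
False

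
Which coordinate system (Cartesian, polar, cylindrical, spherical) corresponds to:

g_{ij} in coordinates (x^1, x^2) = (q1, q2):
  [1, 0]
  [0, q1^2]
The line element ds^2 = dq1^2 + q1^2 dq2^2 is dr^2 + r^2 dθ^2 with q1 = r, q2 = θ.
polar coordinates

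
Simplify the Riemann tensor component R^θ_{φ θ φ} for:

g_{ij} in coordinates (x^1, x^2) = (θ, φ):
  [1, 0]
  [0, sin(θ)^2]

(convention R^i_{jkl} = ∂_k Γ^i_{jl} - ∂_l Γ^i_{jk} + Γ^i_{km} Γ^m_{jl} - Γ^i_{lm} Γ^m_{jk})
Non-zero Christoffel symbols (Γ^k_{ij} = Γ^k_{ji}):
Γ^θ_{φ φ} = -sin(2*θ)/2
Γ^φ_{θ φ} = 1/tan(θ)
R^θ_{φ θ φ} = ∂_θ Γ^θ_{φ φ} - ∂_φ Γ^θ_{φ θ} + Γ^θ_{θ m} Γ^m_{φ φ} - Γ^θ_{φ m} Γ^m_{φ θ}
  = (-cos(2*θ)) - (0) + (0) - (-cos(θ)^2) = sin(θ)^2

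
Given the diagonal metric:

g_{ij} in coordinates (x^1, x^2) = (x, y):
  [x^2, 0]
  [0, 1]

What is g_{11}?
With x^1 = x, x^2 = y, g_{11} = g_{xx} is the row-1, column-1 entry of the matrix.
g_{11} = x^2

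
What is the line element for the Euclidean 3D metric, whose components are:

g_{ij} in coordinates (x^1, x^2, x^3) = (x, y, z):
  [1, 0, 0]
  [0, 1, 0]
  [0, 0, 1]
ds^2 = g_{ij} dx^i dx^j; only the non-zero components contribute.
ds^2 = dx^2 + dy^2 + dz^2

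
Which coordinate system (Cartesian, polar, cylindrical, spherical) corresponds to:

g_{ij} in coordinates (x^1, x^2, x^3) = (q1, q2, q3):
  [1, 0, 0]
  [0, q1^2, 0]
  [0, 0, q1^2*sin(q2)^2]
The line element ds^2 = dq1^2 + q1^2 dq2^2 + q1^2 sin(q2)^2 dq3^2 is dr^2 + r^2 dθ^2 + r^2 sin(θ)^2 dφ^2 with q1 = r, q2 = θ, q3 = φ.
spherical coordinates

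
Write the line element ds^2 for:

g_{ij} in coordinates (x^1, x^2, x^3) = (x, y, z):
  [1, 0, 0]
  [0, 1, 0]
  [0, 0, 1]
ds^2 = g_{ij} dx^i dx^j; only the non-zero components contribute.
ds^2 = dx^2 + dy^2 + dz^2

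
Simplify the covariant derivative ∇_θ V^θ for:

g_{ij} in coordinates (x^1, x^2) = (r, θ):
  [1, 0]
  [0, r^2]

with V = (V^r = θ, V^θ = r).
Non-zero Christoffel symbols:
Γ^r_{θ θ} = -r
Γ^θ_{r θ} = 1/r
∇_θ V^θ = ∂_θ V^θ + Γ^θ_{θ j} V^j
  = (0) + (1/r)(θ) + (0)(r)
  = θ/r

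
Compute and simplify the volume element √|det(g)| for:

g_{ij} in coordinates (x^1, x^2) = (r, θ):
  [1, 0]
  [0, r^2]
det(g) = r^2
√|det(g)| = r
Volume element: dV = r dr dθ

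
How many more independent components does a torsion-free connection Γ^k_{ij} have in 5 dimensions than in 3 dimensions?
Independent components in n dimensions: n × n(n+1)/2 = n^2(n+1)/2.
5D: 5 × 15 = 75
3D: 3 × 6 = 18
Difference = 75 - 18 = 57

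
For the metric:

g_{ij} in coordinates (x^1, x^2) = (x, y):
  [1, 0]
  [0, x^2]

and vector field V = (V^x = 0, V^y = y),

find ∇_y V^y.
Non-zero Christoffel symbols:
Γ^x_{y y} = -x
Γ^y_{x y} = 1/x
∇_y V^y = ∂_y V^y + Γ^y_{y j} V^j
  = (1) + (1/x)(0) + (0)(y)
  = 1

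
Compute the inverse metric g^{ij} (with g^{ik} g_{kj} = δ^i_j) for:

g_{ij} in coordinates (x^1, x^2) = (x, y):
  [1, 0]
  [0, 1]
The metric is diagonal, so g^{ij} is diagonal with entries 1/g_{ii}: diag(1, 1).
g^{ij}:
  [1, 0]
  [0, 1]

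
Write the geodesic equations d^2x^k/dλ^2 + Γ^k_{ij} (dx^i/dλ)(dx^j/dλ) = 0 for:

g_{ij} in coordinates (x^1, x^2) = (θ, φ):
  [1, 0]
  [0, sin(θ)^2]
Geodesic equation: d^2x^k/dλ^2 + Γ^k_{ij} (dx^i/dλ)(dx^j/dλ) = 0.
Non-zero Christoffel symbols:
Γ^θ_{φ φ} = -sin(2*θ)/2
Γ^φ_{θ φ} = 1/tan(θ)
Substituting (the symmetric pair Γ^k_{ij}, Γ^k_{ji} combines into a factor 2):
d^2θ/dλ^2 - (sin(2*θ)/2) (dφ/dλ)^2 = 0
d^2φ/dλ^2 + (2/tan(θ)) (dθ/dλ)(dφ/dλ) = 0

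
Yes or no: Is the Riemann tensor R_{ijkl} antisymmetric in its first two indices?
R_{ijkl} = -R_{jikl} (follows from metric compatibility).
Yes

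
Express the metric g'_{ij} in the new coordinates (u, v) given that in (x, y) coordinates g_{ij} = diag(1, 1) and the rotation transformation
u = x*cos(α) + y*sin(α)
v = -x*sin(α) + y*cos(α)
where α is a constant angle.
Invert the transformation: x = u*cos(α) - v*sin(α), y = u*sin(α) + v*cos(α)
g'_{ij} = (∂x^k/∂x'^i)(∂x^l/∂x'^j) g_{kl}; with g_{kl} = δ_{kl} this is Σ_k (∂x^k/∂x'^i)(∂x^k/∂x'^j).
Jacobian: ∂x/∂u = cos(α), ∂x/∂v = -sin(α), ∂y/∂u = sin(α), ∂y/∂v = cos(α)
g'_{uu} = (cos(α))(cos(α)) + (sin(α))(sin(α)) = 1
g'_{uv} = (cos(α))(-sin(α)) + (sin(α))(cos(α)) = 0
g'_{vv} = (-sin(α))(-sin(α)) + (cos(α))(cos(α)) = 1
g'_{ij} = diag(1, 1)
The Euclidean metric is invariant under rotations.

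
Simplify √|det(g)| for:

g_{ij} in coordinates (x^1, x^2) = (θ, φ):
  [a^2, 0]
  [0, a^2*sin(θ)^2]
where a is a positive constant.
det(g) = a^4*sin(θ)^2
√|det(g)| = a^2*sin(θ) (taking 0 < θ < π so that |sin(θ)| = sin(θ))
Volume element: dV = a^2*sin(θ) dθ dφ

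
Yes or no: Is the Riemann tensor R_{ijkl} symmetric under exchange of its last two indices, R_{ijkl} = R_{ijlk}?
It is antisymmetric in the last pair: R_{ijkl} = -R_{ijlk}.
No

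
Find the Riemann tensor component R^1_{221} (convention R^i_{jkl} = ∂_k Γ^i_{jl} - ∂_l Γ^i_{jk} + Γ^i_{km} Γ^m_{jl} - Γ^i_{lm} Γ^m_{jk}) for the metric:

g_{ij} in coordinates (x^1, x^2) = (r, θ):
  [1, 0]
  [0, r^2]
Non-zero Christoffel symbols (Γ^k_{ij} = Γ^k_{ji}):
Γ^r_{θ θ} = -r
Γ^θ_{r θ} = 1/r
R^r_{θ θ r} = ∂_θ Γ^r_{θ r} - ∂_r Γ^r_{θ θ} + Γ^r_{θ m} Γ^m_{θ r} - Γ^r_{r m} Γ^m_{θ θ}
  = (0) - (-1) + (-1) - (0) = 0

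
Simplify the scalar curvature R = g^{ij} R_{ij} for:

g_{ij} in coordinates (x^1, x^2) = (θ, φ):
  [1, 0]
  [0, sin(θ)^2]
Non-zero Christoffel symbols (Γ^k_{ij} = Γ^k_{ji}):
Γ^θ_{φ φ} = -sin(2*θ)/2
Γ^φ_{θ φ} = 1/tan(θ)
Ricci tensor (R_{ij} = R^k_{ikj}): R_{θθ} = 1, R_{θφ} = 0, R_{φφ} = sin(θ)^2
Inverse metric: g^{θθ} = 1, g^{φφ} = 1/sin(θ)^2
R = g^{ij} R_{ij} = (1)(1) + (1/sin(θ)^2)(sin(θ)^2) = 2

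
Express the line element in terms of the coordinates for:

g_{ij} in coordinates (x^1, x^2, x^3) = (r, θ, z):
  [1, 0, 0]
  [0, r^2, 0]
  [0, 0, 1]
ds^2 = g_{ij} dx^i dx^j; only the non-zero components contribute.
ds^2 = dr^2 + r^2 dθ^2 + dz^2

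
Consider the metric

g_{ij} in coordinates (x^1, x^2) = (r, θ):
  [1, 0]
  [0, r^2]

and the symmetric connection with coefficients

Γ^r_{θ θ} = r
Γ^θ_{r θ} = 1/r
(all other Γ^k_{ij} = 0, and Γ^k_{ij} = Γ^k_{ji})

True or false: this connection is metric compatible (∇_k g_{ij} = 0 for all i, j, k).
Using ∇_k g_{ij} = ∂_k g_{ij} - Γ^m_{ki} g_{mj} - Γ^m_{kj} g_{im}:
∇_θ g_{rθ} = (0) - (r) - (r) = -2*r ≠ 0
So the connection is not metric compatible (it is not the Levi-Civita connection).
False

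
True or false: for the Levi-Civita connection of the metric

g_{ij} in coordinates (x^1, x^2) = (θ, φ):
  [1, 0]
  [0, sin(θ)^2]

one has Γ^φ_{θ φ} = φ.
Γ^φ_{θ φ} = (1/2) g^{φφ} (∂_θ g_{φφ} + ∂_φ g_{φθ} - ∂_φ g_{θφ}) = (1/2)(1/sin(θ)^2)((sin(2*θ)) + (0) - (0)) = 1/tan(θ)
This differs from the proposed value φ.
False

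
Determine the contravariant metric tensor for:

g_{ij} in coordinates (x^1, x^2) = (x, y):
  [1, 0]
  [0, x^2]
The metric is diagonal, so g^{ij} is diagonal with entries 1/g_{ii}: diag(1, 1/(x^2)).
g^{ij}:
  [1, 0]
  [0, 1/x^2]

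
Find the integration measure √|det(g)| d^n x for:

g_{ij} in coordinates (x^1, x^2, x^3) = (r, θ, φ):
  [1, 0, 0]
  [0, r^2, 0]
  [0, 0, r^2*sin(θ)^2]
det(g) = r^4*sin(θ)^2
√|det(g)| = r^2*sin(θ) (taking 0 < θ < π so that |sin(θ)| = sin(θ))
Volume element: dV = r^2*sin(θ) dr dθ dφ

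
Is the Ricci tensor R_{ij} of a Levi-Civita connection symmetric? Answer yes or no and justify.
R_{ij} = R^k_{ikj}; the pair symmetry R_{kilj} = R_{ljki} gives R_{ij} = R_{ji}.
Yes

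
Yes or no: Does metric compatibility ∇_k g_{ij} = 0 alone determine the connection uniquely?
One also needs vanishing torsion; metric compatibility plus torsion-freeness singles out the Levi-Civita connection.
No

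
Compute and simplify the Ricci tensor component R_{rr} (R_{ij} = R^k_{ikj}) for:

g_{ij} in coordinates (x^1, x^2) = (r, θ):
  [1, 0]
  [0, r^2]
Non-zero Christoffel symbols (Γ^k_{ij} = Γ^k_{ji}):
Γ^r_{θ θ} = -r
Γ^θ_{r θ} = 1/r
R^r_{r r r} = 0 (a repeated index in an antisymmetric pair)
R^θ_{r θ r} = ∂_θ Γ^θ_{r r} - ∂_r Γ^θ_{r θ} + Γ^θ_{θ m} Γ^m_{r r} - Γ^θ_{r m} Γ^m_{r θ}
  = (0) - (-1/r^2) + (0) - (1/r^2) = 0
R_{rr} = R^r_{r r r} + R^θ_{r θ r} = (0) + (0) = 0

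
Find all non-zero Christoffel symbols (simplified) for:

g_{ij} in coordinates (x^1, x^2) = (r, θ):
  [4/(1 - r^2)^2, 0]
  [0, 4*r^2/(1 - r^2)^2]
Using Γ^k_{ij} = (1/2) g^{km} (∂_i g_{mj} + ∂_j g_{mi} - ∂_m g_{ij}); the metric is diagonal, so only the m = k term contributes.
Non-zero symbols (using the symmetry Γ^k_{ij} = Γ^k_{ji}):
Γ^r_{r r} = (1/2) g^{rr} (∂_r g_{rr} + ∂_r g_{rr} - ∂_r g_{rr}) = (1/2)((1 - r^2)^2/4)((16*r/(1 - r^2)^3) + (16*r/(1 - r^2)^3) - (16*r/(1 - r^2)^3)) = 2*r/(1 - r^2)
Γ^r_{θ θ} = (1/2) g^{rr} (∂_θ g_{rθ} + ∂_θ g_{rθ} - ∂_r g_{θθ}) = (1/2)((1 - r^2)^2/4)((0) + (0) - (-8*(r^3 + r)/(r^2 - 1)^3)) = (r^3 + r)/(r^2 - 1)
Γ^θ_{r θ} = (1/2) g^{θθ} (∂_r g_{θθ} + ∂_θ g_{θr} - ∂_θ g_{rθ}) = (1/2)((1 - r^2)^2/(4*r^2))((-8*(r^3 + r)/(r^2 - 1)^3) + (0) - (0)) = (-r^2 - 1)/(r^3 - r)
All other Christoffel symbols are zero.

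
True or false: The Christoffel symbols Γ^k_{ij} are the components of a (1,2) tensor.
Under a change of coordinates Γ picks up an inhomogeneous term ∂²x/∂x'∂x'; e.g. Γ = 0 in Cartesian coordinates but Γ^r_{θθ} = -r in polar coordinates on the same flat plane.
False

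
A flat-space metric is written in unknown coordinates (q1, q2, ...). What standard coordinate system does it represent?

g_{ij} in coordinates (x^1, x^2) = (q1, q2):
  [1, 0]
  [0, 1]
All components are constant and the metric is the identity, i.e. orthonormal rectilinear coordinates.
Cartesian (2D) coordinates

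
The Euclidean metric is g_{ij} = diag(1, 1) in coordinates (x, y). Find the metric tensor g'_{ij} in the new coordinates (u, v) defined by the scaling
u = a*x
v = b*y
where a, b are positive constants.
Invert the transformation: x = u/a, y = v/b
g'_{ij} = (∂x^k/∂x'^i)(∂x^l/∂x'^j) g_{kl}; with g_{kl} = δ_{kl} this is Σ_k (∂x^k/∂x'^i)(∂x^k/∂x'^j).
Jacobian: ∂x/∂u = 1/a, ∂x/∂v = 0, ∂y/∂u = 0, ∂y/∂v = 1/b
g'_{uu} = (1/a)(1/a) + (0)(0) = 1/a^2
g'_{uv} = (1/a)(0) + (0)(1/b) = 0
g'_{vv} = (0)(0) + (1/b)(1/b) = 1/b^2
g'_{ij} = diag(1/a^2, 1/b^2)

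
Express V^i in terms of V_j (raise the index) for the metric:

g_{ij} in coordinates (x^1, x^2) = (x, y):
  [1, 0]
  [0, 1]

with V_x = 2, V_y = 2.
Inverse metric (diagonal): g^{xx} = 1, g^{yy} = 1
V^i = g^{ij} V_j:
V^x = (1)(2) + (0)(2) = 2
V^y = (0)(2) + (1)(2) = 2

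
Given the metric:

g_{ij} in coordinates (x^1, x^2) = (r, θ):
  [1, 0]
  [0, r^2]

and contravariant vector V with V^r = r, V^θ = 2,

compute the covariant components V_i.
V_i = g_{ij} V^j:
V_r = (1)(r) + (0)(2) = r
V_θ = (0)(r) + (r^2)(2) = 2*r^2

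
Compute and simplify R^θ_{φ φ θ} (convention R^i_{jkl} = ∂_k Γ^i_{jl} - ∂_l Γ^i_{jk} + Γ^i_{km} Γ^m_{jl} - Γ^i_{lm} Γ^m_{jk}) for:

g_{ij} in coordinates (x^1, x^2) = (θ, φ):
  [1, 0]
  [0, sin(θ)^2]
Non-zero Christoffel symbols (Γ^k_{ij} = Γ^k_{ji}):
Γ^θ_{φ φ} = -sin(2*θ)/2
Γ^φ_{θ φ} = 1/tan(θ)
R^θ_{φ φ θ} = ∂_φ Γ^θ_{φ θ} - ∂_θ Γ^θ_{φ φ} + Γ^θ_{φ m} Γ^m_{φ θ} - Γ^θ_{θ m} Γ^m_{φ φ}
  = (0) - (-cos(2*θ)) + (-cos(θ)^2) - (0) = -sin(θ)^2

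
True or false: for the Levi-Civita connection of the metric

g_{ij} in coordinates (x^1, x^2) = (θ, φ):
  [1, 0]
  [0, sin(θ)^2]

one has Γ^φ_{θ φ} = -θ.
Γ^φ_{θ φ} = (1/2) g^{φφ} (∂_θ g_{φφ} + ∂_φ g_{φθ} - ∂_φ g_{θφ}) = (1/2)(1/sin(θ)^2)((sin(2*θ)) + (0) - (0)) = 1/tan(θ)
This differs from the proposed value -θ.
False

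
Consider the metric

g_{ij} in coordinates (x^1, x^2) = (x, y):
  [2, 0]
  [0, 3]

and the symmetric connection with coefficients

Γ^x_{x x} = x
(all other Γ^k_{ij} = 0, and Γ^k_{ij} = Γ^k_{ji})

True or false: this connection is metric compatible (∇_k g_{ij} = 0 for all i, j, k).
Using ∇_k g_{ij} = ∂_k g_{ij} - Γ^m_{ki} g_{mj} - Γ^m_{kj} g_{im}:
∇_x g_{xx} = (0) - (2*x) - (2*x) = -4*x ≠ 0
So the connection is not metric compatible (it is not the Levi-Civita connection).
False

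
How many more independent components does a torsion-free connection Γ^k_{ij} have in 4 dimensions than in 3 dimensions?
Independent components in n dimensions: n × n(n+1)/2 = n^2(n+1)/2.
4D: 4 × 10 = 40
3D: 3 × 6 = 18
Difference = 40 - 18 = 22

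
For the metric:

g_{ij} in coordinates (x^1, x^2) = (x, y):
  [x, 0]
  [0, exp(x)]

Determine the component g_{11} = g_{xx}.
With x^1 = x, x^2 = y, g_{11} = g_{xx} is the row-1, column-1 entry of the matrix.
g_{11} = x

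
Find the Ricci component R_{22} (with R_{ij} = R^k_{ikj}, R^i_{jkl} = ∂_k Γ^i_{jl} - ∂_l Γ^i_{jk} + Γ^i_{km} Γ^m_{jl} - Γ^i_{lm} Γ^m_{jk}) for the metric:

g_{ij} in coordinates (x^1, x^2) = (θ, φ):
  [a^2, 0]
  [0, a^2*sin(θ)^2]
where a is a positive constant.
Non-zero Christoffel symbols (Γ^k_{ij} = Γ^k_{ji}):
Γ^θ_{φ φ} = -sin(2*θ)/2
Γ^φ_{θ φ} = 1/tan(θ)
R^θ_{φ θ φ} = ∂_θ Γ^θ_{φ φ} - ∂_φ Γ^θ_{φ θ} + Γ^θ_{θ m} Γ^m_{φ φ} - Γ^θ_{φ m} Γ^m_{φ θ}
  = (-cos(2*θ)) - (0) + (0) - (-cos(θ)^2) = sin(θ)^2
R^φ_{φ φ φ} = 0 (a repeated index in an antisymmetric pair)
R_{φφ} = R^θ_{φ θ φ} + R^φ_{φ φ φ} = (sin(θ)^2) + (0) = sin(θ)^2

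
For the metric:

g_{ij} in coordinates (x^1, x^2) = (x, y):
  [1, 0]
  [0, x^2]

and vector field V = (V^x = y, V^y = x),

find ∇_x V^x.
Non-zero Christoffel symbols:
Γ^x_{y y} = -x
Γ^y_{x y} = 1/x
∇_x V^x = ∂_x V^x + Γ^x_{x j} V^j
  = (0) + (0)(y) + (0)(x)
  = 0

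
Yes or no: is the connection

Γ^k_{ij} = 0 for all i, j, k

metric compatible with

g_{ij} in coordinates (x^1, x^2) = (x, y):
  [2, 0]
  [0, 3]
Using ∇_k g_{ij} = ∂_k g_{ij} - Γ^m_{ki} g_{mj} - Γ^m_{kj} g_{im}:
e.g. ∇_y g_{yy} = (0) - (0) - (0) = 0
Every component ∇_k g_{ij} vanishes: the connection is metric compatible.
Yes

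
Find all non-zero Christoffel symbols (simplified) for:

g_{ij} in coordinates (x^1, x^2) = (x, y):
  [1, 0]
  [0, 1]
Using Γ^k_{ij} = (1/2) g^{km} (∂_i g_{mj} + ∂_j g_{mi} - ∂_m g_{ij}); the metric is diagonal, so only the m = k term contributes.
Every metric component is constant, so all ∂_m g_{ij} = 0 and every Christoffel symbol vanishes.
All Christoffel symbols are zero.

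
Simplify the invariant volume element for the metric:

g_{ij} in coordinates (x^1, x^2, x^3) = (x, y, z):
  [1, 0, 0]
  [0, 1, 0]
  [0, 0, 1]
det(g) = 1
√|det(g)| = 1
Volume element: dV = 1 dx dy dz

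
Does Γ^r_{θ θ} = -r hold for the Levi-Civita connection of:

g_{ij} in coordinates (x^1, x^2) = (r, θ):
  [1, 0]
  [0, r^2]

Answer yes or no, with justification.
Γ^r_{θ θ} = (1/2) g^{rr} (∂_θ g_{rθ} + ∂_θ g_{rθ} - ∂_r g_{θθ}) = (1/2)(1)((0) + (0) - (2*r)) = -r
This equals the proposed value -r.
Yes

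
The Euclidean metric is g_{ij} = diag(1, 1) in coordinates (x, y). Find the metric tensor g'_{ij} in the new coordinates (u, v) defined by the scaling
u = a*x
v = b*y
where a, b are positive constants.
Invert the transformation: x = u/a, y = v/b
g'_{ij} = (∂x^k/∂x'^i)(∂x^l/∂x'^j) g_{kl}; with g_{kl} = δ_{kl} this is Σ_k (∂x^k/∂x'^i)(∂x^k/∂x'^j).
Jacobian: ∂x/∂u = 1/a, ∂x/∂v = 0, ∂y/∂u = 0, ∂y/∂v = 1/b
g'_{uu} = (1/a)(1/a) + (0)(0) = 1/a^2
g'_{uv} = (1/a)(0) + (0)(1/b) = 0
g'_{vv} = (0)(0) + (1/b)(1/b) = 1/b^2
g'_{ij} = diag(1/a^2, 1/b^2)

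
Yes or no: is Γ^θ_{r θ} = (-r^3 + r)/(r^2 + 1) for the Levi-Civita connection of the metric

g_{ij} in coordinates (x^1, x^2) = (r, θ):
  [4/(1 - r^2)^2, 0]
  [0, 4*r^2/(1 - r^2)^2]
Γ^θ_{r θ} = (1/2) g^{θθ} (∂_r g_{θθ} + ∂_θ g_{θr} - ∂_θ g_{rθ}) = (1/2)((1 - r^2)^2/(4*r^2))((-8*(r^3 + r)/(r^2 - 1)^3) + (0) - (0)) = (-r^2 - 1)/(r^3 - r)
This differs from the proposed value (-r^3 + r)/(r^2 + 1).
No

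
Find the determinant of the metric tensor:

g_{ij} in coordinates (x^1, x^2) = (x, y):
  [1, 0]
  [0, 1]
For a 2×2 metric: det(g) = g_{11}·g_{22} - g_{12}·g_{21}
= (1)·(1) - (0)·(0)
= 1 - 0
det(g) = 1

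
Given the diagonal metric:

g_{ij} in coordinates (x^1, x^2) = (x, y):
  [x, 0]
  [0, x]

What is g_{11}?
With x^1 = x, x^2 = y, g_{11} = g_{xx} is the row-1, column-1 entry of the matrix.
g_{11} = x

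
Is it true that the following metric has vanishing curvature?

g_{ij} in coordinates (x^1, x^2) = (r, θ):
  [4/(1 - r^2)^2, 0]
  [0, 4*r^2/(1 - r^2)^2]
Non-zero Christoffel symbols:
Γ^r_{r r} = 2*r/(1 - r^2)
Γ^r_{θ θ} = (r^3 + r)/(r^2 - 1)
Γ^θ_{r θ} = (-r^2 - 1)/(r^3 - r)
Ricci tensor: R_{rr} = -4/(r^2 - 1)^2, R_{rθ} = 0, R_{θθ} = -4*r^2/(r^2 - 1)^2
The Ricci tensor is non-zero, so the Riemann tensor is non-zero: not flat.
No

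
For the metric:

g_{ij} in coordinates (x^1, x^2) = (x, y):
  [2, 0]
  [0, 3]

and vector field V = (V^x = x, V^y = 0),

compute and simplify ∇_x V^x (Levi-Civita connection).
All Christoffel symbols are zero.
∇_x V^x = ∂_x V^x + Γ^x_{x j} V^j
  = (1) + (0)(x) + (0)(0)
  = 1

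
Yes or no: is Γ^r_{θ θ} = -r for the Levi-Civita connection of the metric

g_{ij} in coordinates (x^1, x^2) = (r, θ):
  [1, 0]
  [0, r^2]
Γ^r_{θ θ} = (1/2) g^{rr} (∂_θ g_{rθ} + ∂_θ g_{rθ} - ∂_r g_{θθ}) = (1/2)(1)((0) + (0) - (2*r)) = -r
This equals the proposed value -r.
Yes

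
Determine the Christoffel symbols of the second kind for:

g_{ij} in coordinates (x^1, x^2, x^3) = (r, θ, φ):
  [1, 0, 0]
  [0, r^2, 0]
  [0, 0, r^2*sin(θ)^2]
Using Γ^k_{ij} = (1/2) g^{km} (∂_i g_{mj} + ∂_j g_{mi} - ∂_m g_{ij}); the metric is diagonal, so only the m = k term contributes.
Non-zero symbols (using the symmetry Γ^k_{ij} = Γ^k_{ji}):
Γ^r_{θ θ} = (1/2) g^{rr} (∂_θ g_{rθ} + ∂_θ g_{rθ} - ∂_r g_{θθ}) = (1/2)(1)((0) + (0) - (2*r)) = -r
Γ^r_{φ φ} = (1/2) g^{rr} (∂_φ g_{rφ} + ∂_φ g_{rφ} - ∂_r g_{φφ}) = (1/2)(1)((0) + (0) - (2*r*sin(θ)^2)) = -r*sin(θ)^2
Γ^θ_{r θ} = (1/2) g^{θθ} (∂_r g_{θθ} + ∂_θ g_{θr} - ∂_θ g_{rθ}) = (1/2)(1/r^2)((2*r) + (0) - (0)) = 1/r
Γ^θ_{φ φ} = (1/2) g^{θθ} (∂_φ g_{θφ} + ∂_φ g_{θφ} - ∂_θ g_{φφ}) = (1/2)(1/r^2)((0) + (0) - (r^2*sin(2*θ))) = -sin(2*θ)/2
Γ^φ_{r φ} = (1/2) g^{φφ} (∂_r g_{φφ} + ∂_φ g_{φr} - ∂_φ g_{rφ}) = (1/2)(1/(r^2*sin(θ)^2))((2*r*sin(θ)^2) + (0) - (0)) = 1/r
Γ^φ_{θ φ} = (1/2) g^{φφ} (∂_θ g_{φφ} + ∂_φ g_{φθ} - ∂_φ g_{θφ}) = (1/2)(1/(r^2*sin(θ)^2))((r^2*sin(2*θ)) + (0) - (0)) = 1/tan(θ)
All other Christoffel symbols are zero.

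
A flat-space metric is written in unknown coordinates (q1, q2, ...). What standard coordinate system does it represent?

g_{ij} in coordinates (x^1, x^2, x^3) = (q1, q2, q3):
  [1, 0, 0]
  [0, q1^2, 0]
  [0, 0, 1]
The line element ds^2 = dq1^2 + q1^2 dq2^2 + dq3^2 is dr^2 + r^2 dθ^2 + dz^2 with q1 = r, q2 = θ, q3 = z.
cylindrical coordinates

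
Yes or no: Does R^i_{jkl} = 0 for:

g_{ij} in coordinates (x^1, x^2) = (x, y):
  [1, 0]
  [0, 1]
All metric components are constant, so every Christoffel symbol vanishes and R^i_{jkl} = 0.
Yes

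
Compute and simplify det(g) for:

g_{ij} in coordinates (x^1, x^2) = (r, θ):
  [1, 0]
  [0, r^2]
For a 2×2 metric: det(g) = g_{11}·g_{22} - g_{12}·g_{21}
= (1)·(r^2) - (0)·(0)
= r^2 - 0
det(g) = r^2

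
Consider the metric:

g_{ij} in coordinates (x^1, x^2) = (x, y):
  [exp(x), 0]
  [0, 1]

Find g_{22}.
With x^1 = x, x^2 = y, g_{22} = g_{yy} is the row-2, column-2 entry of the matrix.
g_{22} = 1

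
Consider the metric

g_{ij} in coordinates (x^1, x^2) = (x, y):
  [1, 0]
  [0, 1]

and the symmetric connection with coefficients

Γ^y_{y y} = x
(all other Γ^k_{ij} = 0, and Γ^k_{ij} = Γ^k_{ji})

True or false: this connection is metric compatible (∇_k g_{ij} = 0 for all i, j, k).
Using ∇_k g_{ij} = ∂_k g_{ij} - Γ^m_{ki} g_{mj} - Γ^m_{kj} g_{im}:
∇_y g_{yy} = (0) - (x) - (x) = -2*x ≠ 0
So the connection is not metric compatible (it is not the Levi-Civita connection).
False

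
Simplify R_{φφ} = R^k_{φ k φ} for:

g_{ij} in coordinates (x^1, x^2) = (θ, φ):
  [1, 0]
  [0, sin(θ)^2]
Non-zero Christoffel symbols (Γ^k_{ij} = Γ^k_{ji}):
Γ^θ_{φ φ} = -sin(2*θ)/2
Γ^φ_{θ φ} = 1/tan(θ)
R^θ_{φ θ φ} = ∂_θ Γ^θ_{φ φ} - ∂_φ Γ^θ_{φ θ} + Γ^θ_{θ m} Γ^m_{φ φ} - Γ^θ_{φ m} Γ^m_{φ θ}
  = (-cos(2*θ)) - (0) + (0) - (-cos(θ)^2) = sin(θ)^2
R^φ_{φ φ φ} = 0 (a repeated index in an antisymmetric pair)
R_{φφ} = R^θ_{φ θ φ} + R^φ_{φ φ φ} = (sin(θ)^2) + (0) = sin(θ)^2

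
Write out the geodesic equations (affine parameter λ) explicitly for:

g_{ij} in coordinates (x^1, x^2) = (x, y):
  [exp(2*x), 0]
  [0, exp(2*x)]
Geodesic equation: d^2x^k/dλ^2 + Γ^k_{ij} (dx^i/dλ)(dx^j/dλ) = 0.
Non-zero Christoffel symbols:
Γ^x_{x x} = 1
Γ^x_{y y} = -1
Γ^y_{x y} = 1
Substituting (the symmetric pair Γ^k_{ij}, Γ^k_{ji} combines into a factor 2):
d^2x/dλ^2 + (dx/dλ)^2 - (dy/dλ)^2 = 0
d^2y/dλ^2 + 2 (dx/dλ)(dy/dλ) = 0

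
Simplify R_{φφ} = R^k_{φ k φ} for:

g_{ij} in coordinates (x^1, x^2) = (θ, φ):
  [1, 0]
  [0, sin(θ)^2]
Non-zero Christoffel symbols (Γ^k_{ij} = Γ^k_{ji}):
Γ^θ_{φ φ} = -sin(2*θ)/2
Γ^φ_{θ φ} = 1/tan(θ)
R^θ_{φ θ φ} = ∂_θ Γ^θ_{φ φ} - ∂_φ Γ^θ_{φ θ} + Γ^θ_{θ m} Γ^m_{φ φ} - Γ^θ_{φ m} Γ^m_{φ θ}
  = (-cos(2*θ)) - (0) + (0) - (-cos(θ)^2) = sin(θ)^2
R^φ_{φ φ φ} = 0 (a repeated index in an antisymmetric pair)
R_{φφ} = R^θ_{φ θ φ} + R^φ_{φ φ φ} = (sin(θ)^2) + (0) = sin(θ)^2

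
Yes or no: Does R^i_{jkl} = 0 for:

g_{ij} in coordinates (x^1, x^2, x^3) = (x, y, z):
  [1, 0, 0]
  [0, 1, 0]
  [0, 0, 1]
All metric components are constant, so every Christoffel symbol vanishes and R^i_{jkl} = 0.
Yes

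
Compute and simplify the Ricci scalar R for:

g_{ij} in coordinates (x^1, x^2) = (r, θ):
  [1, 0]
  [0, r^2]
Non-zero Christoffel symbols (Γ^k_{ij} = Γ^k_{ji}):
Γ^r_{θ θ} = -r
Γ^θ_{r θ} = 1/r
Ricci tensor (R_{ij} = R^k_{ikj}): R_{rr} = 0, R_{rθ} = 0, R_{θθ} = 0
Inverse metric: g^{rr} = 1, g^{θθ} = 1/r^2
R = g^{ij} R_{ij} = (1)(0) + (1/r^2)(0) = 0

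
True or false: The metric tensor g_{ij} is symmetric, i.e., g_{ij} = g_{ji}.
By definition the metric is a symmetric bilinear form, g_{ij} = g_{ji}.
True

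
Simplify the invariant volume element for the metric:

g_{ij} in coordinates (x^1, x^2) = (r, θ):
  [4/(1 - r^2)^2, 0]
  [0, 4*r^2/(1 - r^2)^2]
det(g) = 16*r^2/(1 - r^2)^4
√|det(g)| = 4*r/(r^2 - 1)^2
Volume element: dV = 4*r/(r^2 - 1)^2 dr dθ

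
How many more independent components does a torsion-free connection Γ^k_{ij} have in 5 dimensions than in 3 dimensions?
Independent components in n dimensions: n × n(n+1)/2 = n^2(n+1)/2.
5D: 5 × 15 = 75
3D: 3 × 6 = 18
Difference = 75 - 18 = 57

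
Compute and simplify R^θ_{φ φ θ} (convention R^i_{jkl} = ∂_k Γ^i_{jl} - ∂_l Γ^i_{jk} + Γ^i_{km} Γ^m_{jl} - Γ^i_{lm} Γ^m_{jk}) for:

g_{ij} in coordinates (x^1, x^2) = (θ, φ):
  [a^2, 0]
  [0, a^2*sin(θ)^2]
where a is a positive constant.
Non-zero Christoffel symbols (Γ^k_{ij} = Γ^k_{ji}):
Γ^θ_{φ φ} = -sin(2*θ)/2
Γ^φ_{θ φ} = 1/tan(θ)
R^θ_{φ φ θ} = ∂_φ Γ^θ_{φ θ} - ∂_θ Γ^θ_{φ φ} + Γ^θ_{φ m} Γ^m_{φ θ} - Γ^θ_{θ m} Γ^m_{φ φ}
  = (0) - (-cos(2*θ)) + (-cos(θ)^2) - (0) = -sin(θ)^2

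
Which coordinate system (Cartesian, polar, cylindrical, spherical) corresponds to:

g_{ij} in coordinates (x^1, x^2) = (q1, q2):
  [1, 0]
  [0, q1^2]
The line element ds^2 = dq1^2 + q1^2 dq2^2 is dr^2 + r^2 dθ^2 with q1 = r, q2 = θ.
polar coordinates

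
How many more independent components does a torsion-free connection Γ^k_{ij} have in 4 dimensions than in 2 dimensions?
Independent components in n dimensions: n × n(n+1)/2 = n^2(n+1)/2.
4D: 4 × 10 = 40
2D: 2 × 3 = 6
Difference = 40 - 6 = 34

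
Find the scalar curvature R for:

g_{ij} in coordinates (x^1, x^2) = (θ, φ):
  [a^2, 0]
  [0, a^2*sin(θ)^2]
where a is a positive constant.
Non-zero Christoffel symbols (Γ^k_{ij} = Γ^k_{ji}):
Γ^θ_{φ φ} = -sin(2*θ)/2
Γ^φ_{θ φ} = 1/tan(θ)
Ricci tensor (R_{ij} = R^k_{ikj}): R_{θθ} = 1, R_{θφ} = 0, R_{φφ} = sin(θ)^2
Inverse metric: g^{θθ} = 1/a^2, g^{φφ} = 1/(a^2*sin(θ)^2)
R = g^{ij} R_{ij} = (1/a^2)(1) + (1/(a^2*sin(θ)^2))(sin(θ)^2) = 2/a^2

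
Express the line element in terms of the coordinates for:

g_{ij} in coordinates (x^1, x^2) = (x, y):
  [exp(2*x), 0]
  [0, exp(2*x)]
ds^2 = g_{ij} dx^i dx^j; only the non-zero components contribute.
ds^2 = exp(2*x) dx^2 + exp(2*x) dy^2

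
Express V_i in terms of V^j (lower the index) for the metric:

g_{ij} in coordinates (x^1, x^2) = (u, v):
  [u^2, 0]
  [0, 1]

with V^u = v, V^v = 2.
V_i = g_{ij} V^j:
V_u = (u^2)(v) + (0)(2) = u^2*v
V_v = (0)(v) + (1)(2) = 2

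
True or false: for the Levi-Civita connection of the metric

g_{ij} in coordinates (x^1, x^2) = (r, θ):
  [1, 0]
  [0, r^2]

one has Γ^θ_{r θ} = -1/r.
Γ^θ_{r θ} = (1/2) g^{θθ} (∂_r g_{θθ} + ∂_θ g_{θr} - ∂_θ g_{rθ}) = (1/2)(1/r^2)((2*r) + (0) - (0)) = 1/r
This differs from the proposed value -1/r.
False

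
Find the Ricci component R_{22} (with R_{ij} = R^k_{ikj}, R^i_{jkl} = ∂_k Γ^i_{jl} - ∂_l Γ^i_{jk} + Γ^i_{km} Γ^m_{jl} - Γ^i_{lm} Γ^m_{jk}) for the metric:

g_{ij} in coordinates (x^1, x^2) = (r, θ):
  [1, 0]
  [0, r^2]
Non-zero Christoffel symbols (Γ^k_{ij} = Γ^k_{ji}):
Γ^r_{θ θ} = -r
Γ^θ_{r θ} = 1/r
R^r_{θ r θ} = ∂_r Γ^r_{θ θ} - ∂_θ Γ^r_{θ r} + Γ^r_{r m} Γ^m_{θ θ} - Γ^r_{θ m} Γ^m_{θ r}
  = (-1) - (0) + (0) - (-1) = 0
R^θ_{θ θ θ} = 0 (a repeated index in an antisymmetric pair)
R_{θθ} = R^r_{θ r θ} + R^θ_{θ θ θ} = (0) + (0) = 0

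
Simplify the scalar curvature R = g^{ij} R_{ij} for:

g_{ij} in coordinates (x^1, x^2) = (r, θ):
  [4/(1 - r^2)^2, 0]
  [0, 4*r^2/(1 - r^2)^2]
Non-zero Christoffel symbols (Γ^k_{ij} = Γ^k_{ji}):
Γ^r_{r r} = 2*r/(1 - r^2)
Γ^r_{θ θ} = (r^3 + r)/(r^2 - 1)
Γ^θ_{r θ} = (-r^2 - 1)/(r^3 - r)
Ricci tensor (R_{ij} = R^k_{ikj}): R_{rr} = -4/(r^2 - 1)^2, R_{rθ} = 0, R_{θθ} = -4*r^2/(r^2 - 1)^2
Inverse metric: g^{rr} = (1 - r^2)^2/4, g^{θθ} = (1 - r^2)^2/(4*r^2)
R = g^{ij} R_{ij} = ((1 - r^2)^2/4)(-4/(r^2 - 1)^2) + ((1 - r^2)^2/(4*r^2))(-4*r^2/(r^2 - 1)^2) = -2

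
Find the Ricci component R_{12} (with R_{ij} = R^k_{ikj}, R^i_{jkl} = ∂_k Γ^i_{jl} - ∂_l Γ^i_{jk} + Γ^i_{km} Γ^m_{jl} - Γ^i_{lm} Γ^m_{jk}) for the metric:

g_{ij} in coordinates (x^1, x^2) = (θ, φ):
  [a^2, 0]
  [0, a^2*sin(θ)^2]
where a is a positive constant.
Non-zero Christoffel symbols (Γ^k_{ij} = Γ^k_{ji}):
Γ^θ_{φ φ} = -sin(2*θ)/2
Γ^φ_{θ φ} = 1/tan(θ)
R^θ_{θ θ φ} = 0 (a repeated index in an antisymmetric pair)
R^φ_{θ φ φ} = 0 (a repeated index in an antisymmetric pair)
R_{θφ} = R^θ_{θ θ φ} + R^φ_{θ φ φ} = (0) + (0) = 0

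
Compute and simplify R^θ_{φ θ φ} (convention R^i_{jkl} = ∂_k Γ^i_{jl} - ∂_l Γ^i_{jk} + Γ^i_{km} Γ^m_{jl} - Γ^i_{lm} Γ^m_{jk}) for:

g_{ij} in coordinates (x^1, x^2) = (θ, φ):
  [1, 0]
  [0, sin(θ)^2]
Non-zero Christoffel symbols (Γ^k_{ij} = Γ^k_{ji}):
Γ^θ_{φ φ} = -sin(2*θ)/2
Γ^φ_{θ φ} = 1/tan(θ)
R^θ_{φ θ φ} = ∂_θ Γ^θ_{φ φ} - ∂_φ Γ^θ_{φ θ} + Γ^θ_{θ m} Γ^m_{φ φ} - Γ^θ_{φ m} Γ^m_{φ θ}
  = (-cos(2*θ)) - (0) + (0) - (-cos(θ)^2) = sin(θ)^2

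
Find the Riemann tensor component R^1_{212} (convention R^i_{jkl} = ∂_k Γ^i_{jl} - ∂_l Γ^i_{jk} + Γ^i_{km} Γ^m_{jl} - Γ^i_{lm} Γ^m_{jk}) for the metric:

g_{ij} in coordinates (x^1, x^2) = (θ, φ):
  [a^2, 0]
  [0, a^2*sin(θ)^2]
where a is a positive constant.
Non-zero Christoffel symbols (Γ^k_{ij} = Γ^k_{ji}):
Γ^θ_{φ φ} = -sin(2*θ)/2
Γ^φ_{θ φ} = 1/tan(θ)
R^θ_{φ θ φ} = ∂_θ Γ^θ_{φ φ} - ∂_φ Γ^θ_{φ θ} + Γ^θ_{θ m} Γ^m_{φ φ} - Γ^θ_{φ m} Γ^m_{φ θ}
  = (-cos(2*θ)) - (0) + (0) - (-cos(θ)^2) = sin(θ)^2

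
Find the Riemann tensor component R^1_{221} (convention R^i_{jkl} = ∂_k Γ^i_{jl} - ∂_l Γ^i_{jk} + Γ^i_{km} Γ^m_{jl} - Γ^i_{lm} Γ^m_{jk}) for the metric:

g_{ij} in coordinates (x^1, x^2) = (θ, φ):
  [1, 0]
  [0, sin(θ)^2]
Non-zero Christoffel symbols (Γ^k_{ij} = Γ^k_{ji}):
Γ^θ_{φ φ} = -sin(2*θ)/2
Γ^φ_{θ φ} = 1/tan(θ)
R^θ_{φ φ θ} = ∂_φ Γ^θ_{φ θ} - ∂_θ Γ^θ_{φ φ} + Γ^θ_{φ m} Γ^m_{φ θ} - Γ^θ_{θ m} Γ^m_{φ φ}
  = (0) - (-cos(2*θ)) + (-cos(θ)^2) - (0) = -sin(θ)^2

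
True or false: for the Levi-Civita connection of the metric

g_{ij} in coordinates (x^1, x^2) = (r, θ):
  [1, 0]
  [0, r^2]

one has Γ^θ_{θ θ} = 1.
Γ^θ_{θ θ} = (1/2) g^{θθ} (∂_θ g_{θθ} + ∂_θ g_{θθ} - ∂_θ g_{θθ}) = (1/2)(1/r^2)((0) + (0) - (0)) = 0
This differs from the proposed value 1.
False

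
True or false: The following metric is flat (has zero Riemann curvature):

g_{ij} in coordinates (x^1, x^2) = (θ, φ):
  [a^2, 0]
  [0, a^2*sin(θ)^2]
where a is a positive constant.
Non-zero Christoffel symbols:
Γ^θ_{φ φ} = -sin(2*θ)/2
Γ^φ_{θ φ} = 1/tan(θ)
Ricci tensor: R_{θθ} = 1, R_{θφ} = 0, R_{φφ} = sin(θ)^2
The Ricci tensor is non-zero, so the Riemann tensor is non-zero: not flat.
False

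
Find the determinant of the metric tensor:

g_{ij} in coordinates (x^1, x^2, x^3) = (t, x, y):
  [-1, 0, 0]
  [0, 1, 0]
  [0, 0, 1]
Diagonal metric: det(g) = g_{11}·g_{22}·g_{33}
= (-1)·(1)·(1)
det(g) = -1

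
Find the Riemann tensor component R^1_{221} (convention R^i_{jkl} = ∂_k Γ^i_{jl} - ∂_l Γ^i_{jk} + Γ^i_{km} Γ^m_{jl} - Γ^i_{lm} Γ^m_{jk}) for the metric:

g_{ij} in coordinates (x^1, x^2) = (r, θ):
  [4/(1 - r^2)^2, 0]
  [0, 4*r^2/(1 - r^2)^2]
Non-zero Christoffel symbols (Γ^k_{ij} = Γ^k_{ji}):
Γ^r_{r r} = 2*r/(1 - r^2)
Γ^r_{θ θ} = (r^3 + r)/(r^2 - 1)
Γ^θ_{r θ} = (-r^2 - 1)/(r^3 - r)
R^r_{θ θ r} = ∂_θ Γ^r_{θ r} - ∂_r Γ^r_{θ θ} + Γ^r_{θ m} Γ^m_{θ r} - Γ^r_{r m} Γ^m_{θ θ}
  = (0) - ((r^4 - 4*r^2 - 1)/(r^2 - 1)^2) + (-(r^2 + 1)^2/(r^2 - 1)^2) - (-2*r^2*(r^2 + 1)/(r^2 - 1)^2) = 4*r^2/(r^2 - 1)^2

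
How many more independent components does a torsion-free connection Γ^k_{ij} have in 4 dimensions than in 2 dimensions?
Independent components in n dimensions: n × n(n+1)/2 = n^2(n+1)/2.
4D: 4 × 10 = 40
2D: 2 × 3 = 6
Difference = 40 - 6 = 34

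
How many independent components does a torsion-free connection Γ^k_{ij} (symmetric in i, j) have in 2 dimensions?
Γ^k_{ij} has n choices for the upper index and n(n+1)/2 independent symmetric lower index pairs.
Total = 2 × 2×3/2 = 2 × 3 = 6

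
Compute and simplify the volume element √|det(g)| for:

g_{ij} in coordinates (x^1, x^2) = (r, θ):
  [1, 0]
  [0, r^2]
det(g) = r^2
√|det(g)| = r
Volume element: dV = r dr dθ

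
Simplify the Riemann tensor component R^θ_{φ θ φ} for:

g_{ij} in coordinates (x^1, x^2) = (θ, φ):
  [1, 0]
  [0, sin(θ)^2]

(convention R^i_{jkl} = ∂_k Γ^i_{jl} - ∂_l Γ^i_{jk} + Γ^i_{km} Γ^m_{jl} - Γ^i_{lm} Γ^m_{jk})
Non-zero Christoffel symbols (Γ^k_{ij} = Γ^k_{ji}):
Γ^θ_{φ φ} = -sin(2*θ)/2
Γ^φ_{θ φ} = 1/tan(θ)
R^θ_{φ θ φ} = ∂_θ Γ^θ_{φ φ} - ∂_φ Γ^θ_{φ θ} + Γ^θ_{θ m} Γ^m_{φ φ} - Γ^θ_{φ m} Γ^m_{φ θ}
  = (-cos(2*θ)) - (0) + (0) - (-cos(θ)^2) = sin(θ)^2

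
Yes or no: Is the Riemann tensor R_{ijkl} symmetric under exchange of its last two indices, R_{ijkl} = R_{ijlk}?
It is antisymmetric in the last pair: R_{ijkl} = -R_{ijlk}.
No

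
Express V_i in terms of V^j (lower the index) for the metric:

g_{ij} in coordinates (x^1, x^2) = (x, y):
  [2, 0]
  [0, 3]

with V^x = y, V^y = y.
V_i = g_{ij} V^j:
V_x = (2)(y) + (0)(y) = 2*y
V_y = (0)(y) + (3)(y) = 3*y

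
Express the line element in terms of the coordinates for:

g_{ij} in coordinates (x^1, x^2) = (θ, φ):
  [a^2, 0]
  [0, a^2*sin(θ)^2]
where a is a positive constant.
ds^2 = g_{ij} dx^i dx^j; only the non-zero components contribute.
ds^2 = a^2 dθ^2 + a^2*sin(θ)^2 dφ^2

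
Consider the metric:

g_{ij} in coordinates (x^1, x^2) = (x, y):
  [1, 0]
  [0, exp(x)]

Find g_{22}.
With x^1 = x, x^2 = y, g_{22} = g_{yy} is the row-2, column-2 entry of the matrix.
g_{22} = exp(x)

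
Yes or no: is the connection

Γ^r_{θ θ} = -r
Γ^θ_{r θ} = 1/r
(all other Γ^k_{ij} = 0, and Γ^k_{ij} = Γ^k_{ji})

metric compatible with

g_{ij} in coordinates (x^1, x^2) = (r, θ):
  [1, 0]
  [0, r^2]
Using ∇_k g_{ij} = ∂_k g_{ij} - Γ^m_{ki} g_{mj} - Γ^m_{kj} g_{im}:
e.g. ∇_r g_{θθ} = (2*r) - (r) - (r) = 0
Every component ∇_k g_{ij} vanishes: the connection is metric compatible.
Yes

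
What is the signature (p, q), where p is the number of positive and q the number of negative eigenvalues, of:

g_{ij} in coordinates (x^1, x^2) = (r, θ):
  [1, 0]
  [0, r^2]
The metric is diagonal, so its eigenvalues are the diagonal entries: 1, r^2 (at a generic point, where coordinate-dependent entries are positive).
2 positive, 0 negative.
(2, 0) - Riemannian (positive definite)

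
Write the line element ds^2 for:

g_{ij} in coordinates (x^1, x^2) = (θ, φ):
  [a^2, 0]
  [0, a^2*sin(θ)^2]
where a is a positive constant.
ds^2 = g_{ij} dx^i dx^j; only the non-zero components contribute.
ds^2 = a^2 dθ^2 + a^2*sin(θ)^2 dφ^2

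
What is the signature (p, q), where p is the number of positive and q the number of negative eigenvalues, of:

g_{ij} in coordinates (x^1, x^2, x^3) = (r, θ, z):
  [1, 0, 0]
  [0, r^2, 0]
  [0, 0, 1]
The metric is diagonal, so its eigenvalues are the diagonal entries: 1, r^2, 1 (at a generic point, where coordinate-dependent entries are positive).
3 positive, 0 negative.
(3, 0) - Riemannian (positive definite)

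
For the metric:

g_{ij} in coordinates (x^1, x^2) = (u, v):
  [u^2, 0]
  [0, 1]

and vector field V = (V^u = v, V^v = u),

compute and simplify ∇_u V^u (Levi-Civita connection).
Non-zero Christoffel symbols:
Γ^u_{u u} = 1/u
∇_u V^u = ∂_u V^u + Γ^u_{u j} V^j
  = (0) + (1/u)(v) + (0)(u)
  = v/u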